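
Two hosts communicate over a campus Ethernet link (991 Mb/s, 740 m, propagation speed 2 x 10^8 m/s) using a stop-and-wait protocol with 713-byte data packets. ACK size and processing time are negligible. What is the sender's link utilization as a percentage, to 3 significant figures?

t_tx = L/R = 5704/991000000 = 5.7558e-06 s.
t_prop = 740/200000000 = 3.7e-06 s; RTT = 7.4e-06 s.
Cycle = t_tx + RTT = 1.31558e-05 s.
Utilization = t_tx / cycle = 5.7558e-06/1.31558e-05 = 43.8 %.

43.8 %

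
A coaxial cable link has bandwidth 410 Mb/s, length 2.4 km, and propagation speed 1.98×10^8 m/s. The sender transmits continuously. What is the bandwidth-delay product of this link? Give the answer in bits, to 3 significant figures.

Propagation delay = 2400 / 198000000 = 1.21212e-05 s.
BDP = R × t_prop = 410000000 × 1.21212e-05 = 4969.7 bits.

4970 bits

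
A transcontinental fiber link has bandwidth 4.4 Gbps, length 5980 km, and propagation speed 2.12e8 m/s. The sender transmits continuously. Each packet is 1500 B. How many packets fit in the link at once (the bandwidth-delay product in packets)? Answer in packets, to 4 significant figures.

10340 packets

Propagation delay = 5980000 / 212000000 = 0.0282075 s.
BDP = R × t_prop = 4400000000 × 0.0282075 = 124113000 bits.
In packets of 12000 bits: 10340 packets.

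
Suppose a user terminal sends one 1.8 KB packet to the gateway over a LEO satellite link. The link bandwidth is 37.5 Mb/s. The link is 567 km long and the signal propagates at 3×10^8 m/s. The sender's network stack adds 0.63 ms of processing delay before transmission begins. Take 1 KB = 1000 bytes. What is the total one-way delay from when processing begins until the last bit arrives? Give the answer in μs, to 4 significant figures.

2904 μs

L = 14400 bits.
Transmission delay = L/R = 14400 / 37500000 = 384 μs.
Propagation delay = d/s = 567000 m / 300000000 m/s = 1890 μs.
Plus processing delay 0.63 ms = 630 μs.
Total = 2904 μs.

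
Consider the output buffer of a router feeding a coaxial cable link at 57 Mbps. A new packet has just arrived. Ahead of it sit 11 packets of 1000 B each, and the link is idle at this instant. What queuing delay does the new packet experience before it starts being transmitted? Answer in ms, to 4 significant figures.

Each queued packet: L/R = 8000/57000000 = 0.140351 ms.
11 queued → 1.54386 ms.
Queuing delay = 1.544 ms.

1.544 ms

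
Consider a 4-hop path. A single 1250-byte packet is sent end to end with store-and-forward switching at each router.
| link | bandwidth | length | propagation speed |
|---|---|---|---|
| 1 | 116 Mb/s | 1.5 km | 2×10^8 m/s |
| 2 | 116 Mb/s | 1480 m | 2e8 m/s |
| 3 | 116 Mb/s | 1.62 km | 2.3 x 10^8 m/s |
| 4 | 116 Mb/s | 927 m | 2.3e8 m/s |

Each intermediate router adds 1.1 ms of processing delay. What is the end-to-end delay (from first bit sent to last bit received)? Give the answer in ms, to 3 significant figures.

L = 1250 × 8 = 10000 bits.
Transmission delay per hop = L/R = 10000/116000000 = 0.0862069 ms; 4 hops → 0.344828 ms.
Propagation delays (d/s per hop): 0.0075, 0.0074, 0.00704348, 0.00403043 ms; sum = 0.0259739 ms.
Processing at 3 router(s): 3 × 1.1 ms = 3.3 ms.
End-to-end = 3.67 ms.

3.67 ms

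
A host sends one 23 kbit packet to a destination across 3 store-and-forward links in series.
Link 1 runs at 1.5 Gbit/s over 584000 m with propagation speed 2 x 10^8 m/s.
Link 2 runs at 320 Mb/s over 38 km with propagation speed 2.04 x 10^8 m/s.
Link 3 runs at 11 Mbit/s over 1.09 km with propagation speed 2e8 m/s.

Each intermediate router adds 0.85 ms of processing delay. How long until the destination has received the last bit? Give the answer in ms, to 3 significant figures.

L = 23000 bits.
Transmission delays (L/R per hop): 0.0153333, 0.071875, 2.09091 ms; sum = 2.17812 ms.
Propagation delays (d/s per hop): 2.92, 0.186275, 0.00545 ms; sum = 3.11172 ms.
Processing at 2 router(s): 2 × 0.85 ms = 1.7 ms.
End-to-end = 6.99 ms.

6.99 ms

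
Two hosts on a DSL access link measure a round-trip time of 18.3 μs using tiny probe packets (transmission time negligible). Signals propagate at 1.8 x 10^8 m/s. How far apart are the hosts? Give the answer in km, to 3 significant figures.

1.65 km

One-way propagation = RTT/2 = 9.15 μs.
d = s × t = 180000000 × 9.15e-06 = 1.65 km.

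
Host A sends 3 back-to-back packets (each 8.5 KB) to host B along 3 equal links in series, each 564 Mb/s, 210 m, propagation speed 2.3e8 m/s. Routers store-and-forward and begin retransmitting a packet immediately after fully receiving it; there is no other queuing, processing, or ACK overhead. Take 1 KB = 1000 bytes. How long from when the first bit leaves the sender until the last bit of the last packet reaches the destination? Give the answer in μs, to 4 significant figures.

605.6 μs

Per-hop transmission t_tx = L/R = 68000/564000000 = 120.567 μs.
Per-hop propagation t_prop = 210/2.3e+08 = 0.913043 μs.
Pipeline fill: first packet needs 3·t_tx to clear all hops; remaining 2 packets each add one t_tx.
Total = (3+3-1)·t_tx + 3·t_prop = 5·120.567 + 3·0.913043 = 605.6 μs.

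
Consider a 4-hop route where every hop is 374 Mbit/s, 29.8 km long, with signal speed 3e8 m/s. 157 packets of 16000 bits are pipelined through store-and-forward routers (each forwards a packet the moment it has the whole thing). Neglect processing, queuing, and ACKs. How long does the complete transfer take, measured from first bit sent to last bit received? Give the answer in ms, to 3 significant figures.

7.24 ms

Per-hop transmission t_tx = L/R = 16000/374000000 = 0.0427807 ms.
Per-hop propagation t_prop = 29800/300000000 = 0.0993333 ms.
Pipeline fill: first packet needs 4·t_tx to clear all hops; remaining 156 packets each add one t_tx.
Total = (4+157-1)·t_tx + 4·t_prop = 160·0.0427807 + 4·0.0993333 = 7.24 ms.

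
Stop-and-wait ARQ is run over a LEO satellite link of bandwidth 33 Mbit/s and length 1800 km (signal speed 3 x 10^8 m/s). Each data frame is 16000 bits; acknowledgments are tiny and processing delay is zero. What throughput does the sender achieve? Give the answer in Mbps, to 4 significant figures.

1.282 Mbps

t_tx = L/R = 16000/33000000 = 0.000484848 s.
t_prop = 1800000/300000000 = 0.006 s; RTT = 0.012 s.
Cycle = t_tx + RTT = 0.0124848 s.
Throughput = L / cycle = 16000 / 0.0124848 = 1.282 Mbps.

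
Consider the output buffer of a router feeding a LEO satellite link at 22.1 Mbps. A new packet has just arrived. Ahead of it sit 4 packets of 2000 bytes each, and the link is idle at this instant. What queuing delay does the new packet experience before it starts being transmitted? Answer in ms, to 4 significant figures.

Each queued packet: L/R = 16000/22100000 = 0.723982 ms.
4 queued → 2.89593 ms.
Queuing delay = 2.896 ms.

2.896 ms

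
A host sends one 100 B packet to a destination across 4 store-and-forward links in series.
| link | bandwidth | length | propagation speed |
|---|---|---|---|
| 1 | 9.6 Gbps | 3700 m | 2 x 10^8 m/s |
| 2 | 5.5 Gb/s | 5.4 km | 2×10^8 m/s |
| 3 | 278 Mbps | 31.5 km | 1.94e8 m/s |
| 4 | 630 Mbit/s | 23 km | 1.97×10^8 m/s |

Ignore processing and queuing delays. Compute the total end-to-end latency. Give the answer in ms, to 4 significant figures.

0.3290 ms

L = 100 × 8 = 800 bits.
Transmission delays (L/R per hop): 8.33333e-05, 0.000145455, 0.0028777, 0.00126984 ms; sum = 0.00437633 ms.
Propagation delays (d/s per hop): 0.0185, 0.027, 0.162371, 0.116751 ms; sum = 0.324622 ms.
End-to-end = 0.3290 ms.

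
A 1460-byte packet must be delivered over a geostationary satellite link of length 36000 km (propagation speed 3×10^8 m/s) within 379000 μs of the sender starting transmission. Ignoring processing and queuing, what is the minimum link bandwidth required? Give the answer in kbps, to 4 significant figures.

45.10 kbps

L = 11680 bits.
Propagation delay = 36000000 / 300000000 = 120000 μs.
Transmission budget = 379000 − 120000 = 259000 μs.
R ≥ L / t_tx = 11680 bits / 0.259 s = 45.10 kbps.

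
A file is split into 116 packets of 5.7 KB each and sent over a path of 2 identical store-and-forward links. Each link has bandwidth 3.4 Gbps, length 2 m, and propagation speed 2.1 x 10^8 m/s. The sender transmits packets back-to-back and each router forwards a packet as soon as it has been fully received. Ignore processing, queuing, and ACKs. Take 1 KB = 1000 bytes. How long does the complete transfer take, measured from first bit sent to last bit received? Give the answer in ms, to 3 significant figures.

1.57 ms

Per-hop transmission t_tx = L/R = 45600/3400000000 = 0.0134118 ms.
Per-hop propagation t_prop = 2/210000000 = 9.52381e-06 ms.
Pipeline fill: first packet needs 2·t_tx to clear all hops; remaining 115 packets each add one t_tx.
Total = (2+116-1)·t_tx + 2·t_prop = 117·0.0134118 + 2·9.52381e-06 = 1.57 ms.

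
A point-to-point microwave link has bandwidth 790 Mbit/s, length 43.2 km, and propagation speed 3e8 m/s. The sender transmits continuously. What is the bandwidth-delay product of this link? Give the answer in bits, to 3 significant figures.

114000 bits

Propagation delay = 43200 / 300000000 = 0.000144 s.
BDP = R × t_prop = 790000000 × 0.000144 = 113760 bits.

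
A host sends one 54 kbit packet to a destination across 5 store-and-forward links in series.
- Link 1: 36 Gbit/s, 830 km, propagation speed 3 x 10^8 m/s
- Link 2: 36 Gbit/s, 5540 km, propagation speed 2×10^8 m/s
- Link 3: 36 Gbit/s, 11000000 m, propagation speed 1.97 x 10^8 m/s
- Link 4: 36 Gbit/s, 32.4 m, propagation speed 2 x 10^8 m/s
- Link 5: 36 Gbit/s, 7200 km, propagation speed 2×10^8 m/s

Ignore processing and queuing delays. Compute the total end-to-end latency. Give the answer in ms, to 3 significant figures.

122 ms

L = 54000 bits.
Transmission delay per hop = L/R = 54000/36000000000 = 0.0015 ms; 5 hops → 0.0075 ms.
Propagation delays (d/s per hop): 2.76667, 27.7, 55.8376, 0.000162, 36 ms; sum = 122.304 ms.
End-to-end = 122 ms.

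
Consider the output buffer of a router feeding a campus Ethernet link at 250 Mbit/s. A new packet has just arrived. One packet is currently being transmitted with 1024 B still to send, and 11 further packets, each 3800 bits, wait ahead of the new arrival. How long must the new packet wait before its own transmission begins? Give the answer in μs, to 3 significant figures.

200 μs

Each queued packet: L/R = 3800/250000000 = 15.2 μs.
11 queued → 167.2 μs.
Plus remaining 8192 bits of current packet: 32.768 μs.
Queuing delay = 200 μs.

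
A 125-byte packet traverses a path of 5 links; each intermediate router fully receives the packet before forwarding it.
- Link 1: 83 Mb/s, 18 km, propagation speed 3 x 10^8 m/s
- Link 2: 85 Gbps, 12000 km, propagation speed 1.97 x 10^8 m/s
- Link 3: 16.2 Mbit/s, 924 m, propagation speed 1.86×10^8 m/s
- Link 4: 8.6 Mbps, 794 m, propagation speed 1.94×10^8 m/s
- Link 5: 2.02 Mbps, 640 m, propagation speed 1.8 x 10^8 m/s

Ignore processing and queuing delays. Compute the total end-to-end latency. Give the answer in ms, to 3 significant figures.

L = 125 × 8 = 1000 bits.
Transmission delays (L/R per hop): 0.0120482, 1.17647e-05, 0.0617284, 0.116279, 0.49505 ms; sum = 0.685117 ms.
Propagation delays (d/s per hop): 0.06, 60.9137, 0.00496774, 0.00409278, 0.00355556 ms; sum = 60.9863 ms.
End-to-end = 61.7 ms.

61.7 ms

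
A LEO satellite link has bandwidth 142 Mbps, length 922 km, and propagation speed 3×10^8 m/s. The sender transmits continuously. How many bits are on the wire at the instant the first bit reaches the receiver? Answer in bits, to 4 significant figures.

Propagation delay = 922000 / 300000000 = 0.00307333 s.
BDP = R × t_prop = 142000000 × 0.00307333 = 436413 bits.

436400 bits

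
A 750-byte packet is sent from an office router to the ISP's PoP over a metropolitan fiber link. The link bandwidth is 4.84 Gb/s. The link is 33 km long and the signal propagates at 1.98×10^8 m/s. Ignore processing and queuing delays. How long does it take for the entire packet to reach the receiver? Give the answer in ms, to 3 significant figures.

0.168 ms

L = 750 × 8 = 6000 bits.
Transmission delay = L/R = 6000 / 4840000000 = 0.00123967 ms.
Propagation delay = d/s = 33000 m / 198000000 m/s = 0.166667 ms.
Total = 0.168 ms.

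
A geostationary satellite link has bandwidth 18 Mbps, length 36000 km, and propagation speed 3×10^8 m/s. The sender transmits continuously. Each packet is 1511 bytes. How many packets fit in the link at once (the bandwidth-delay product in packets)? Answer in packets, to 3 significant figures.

Propagation delay = 36000000 / 300000000 = 0.12 s.
BDP = R × t_prop = 18000000 × 0.12 = 2160000 bits.
In packets of 12088 bits: 179 packets.

179 packets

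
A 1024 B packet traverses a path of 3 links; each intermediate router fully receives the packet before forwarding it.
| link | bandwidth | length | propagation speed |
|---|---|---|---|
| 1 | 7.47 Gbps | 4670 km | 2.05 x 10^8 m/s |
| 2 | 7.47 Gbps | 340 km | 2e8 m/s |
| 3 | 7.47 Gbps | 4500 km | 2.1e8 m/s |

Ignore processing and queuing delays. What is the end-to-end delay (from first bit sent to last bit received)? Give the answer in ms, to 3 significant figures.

L = 1024 × 8 = 8192 bits.
Transmission delay per hop = L/R = 8192/7470000000 = 0.00109665 ms; 3 hops → 0.00328996 ms.
Propagation delays (d/s per hop): 22.7805, 1.7, 21.4286 ms; sum = 45.9091 ms.
End-to-end = 45.9 ms.

45.9 ms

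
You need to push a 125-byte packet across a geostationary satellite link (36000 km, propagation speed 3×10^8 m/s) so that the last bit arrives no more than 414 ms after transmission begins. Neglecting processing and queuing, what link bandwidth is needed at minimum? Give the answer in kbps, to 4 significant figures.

L = 1000 bits.
Propagation delay = 36000000 / 300000000 = 120 ms.
Transmission budget = 414 − 120 = 294 ms.
R ≥ L / t_tx = 1000 bits / 0.294 s = 3.401 kbps.

3.401 kbps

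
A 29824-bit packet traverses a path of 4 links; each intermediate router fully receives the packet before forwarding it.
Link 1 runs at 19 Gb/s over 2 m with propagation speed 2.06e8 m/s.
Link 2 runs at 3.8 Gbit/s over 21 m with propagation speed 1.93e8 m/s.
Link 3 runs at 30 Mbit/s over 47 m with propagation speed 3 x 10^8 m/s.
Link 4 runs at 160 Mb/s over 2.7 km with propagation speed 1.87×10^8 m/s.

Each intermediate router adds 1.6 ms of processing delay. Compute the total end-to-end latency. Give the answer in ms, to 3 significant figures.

Transmission delays (L/R per hop): 0.00156968, 0.00784842, 0.994133, 0.1864 ms; sum = 1.18995 ms.
Propagation delays (d/s per hop): 9.70874e-06, 0.000108808, 0.000156667, 0.0144385 ms; sum = 0.0147137 ms.
Processing at 3 router(s): 3 × 1.6 ms = 4.8 ms.
End-to-end = 6.00 ms.

6.00 ms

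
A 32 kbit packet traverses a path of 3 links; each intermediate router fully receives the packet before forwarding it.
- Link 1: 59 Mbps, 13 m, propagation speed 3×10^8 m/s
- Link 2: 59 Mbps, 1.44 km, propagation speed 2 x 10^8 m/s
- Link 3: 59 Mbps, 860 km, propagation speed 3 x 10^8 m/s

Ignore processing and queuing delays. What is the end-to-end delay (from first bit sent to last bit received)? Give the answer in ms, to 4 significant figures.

L = 32000 bits.
Transmission delay per hop = L/R = 32000/59000000 = 0.542373 ms; 3 hops → 1.62712 ms.
Propagation delays (d/s per hop): 4.33333e-05, 0.0072, 2.86667 ms; sum = 2.87391 ms.
End-to-end = 4.501 ms.

4.501 ms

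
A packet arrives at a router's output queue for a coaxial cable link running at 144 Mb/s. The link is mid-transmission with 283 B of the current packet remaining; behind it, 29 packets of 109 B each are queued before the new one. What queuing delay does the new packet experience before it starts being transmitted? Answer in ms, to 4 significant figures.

Each queued packet: L/R = 872/144000000 = 0.00605556 ms.
29 queued → 0.175611 ms.
Plus remaining 2264 bits of current packet: 0.0157222 ms.
Queuing delay = 0.1913 ms.

0.1913 ms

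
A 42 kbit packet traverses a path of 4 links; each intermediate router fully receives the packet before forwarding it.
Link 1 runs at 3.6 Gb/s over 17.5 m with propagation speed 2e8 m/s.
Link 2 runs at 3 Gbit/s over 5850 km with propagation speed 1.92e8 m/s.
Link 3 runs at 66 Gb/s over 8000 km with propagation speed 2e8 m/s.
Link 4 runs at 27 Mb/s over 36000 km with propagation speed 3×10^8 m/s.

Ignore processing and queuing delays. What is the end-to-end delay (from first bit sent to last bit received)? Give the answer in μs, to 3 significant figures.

192000 μs

L = 42000 bits.
Transmission delays (L/R per hop): 11.6667, 14, 0.636364, 1555.56 μs; sum = 1581.86 μs.
Propagation delays (d/s per hop): 0.0875, 30468.8, 40000, 120000 μs; sum = 190469 μs.
End-to-end = 192000 μs.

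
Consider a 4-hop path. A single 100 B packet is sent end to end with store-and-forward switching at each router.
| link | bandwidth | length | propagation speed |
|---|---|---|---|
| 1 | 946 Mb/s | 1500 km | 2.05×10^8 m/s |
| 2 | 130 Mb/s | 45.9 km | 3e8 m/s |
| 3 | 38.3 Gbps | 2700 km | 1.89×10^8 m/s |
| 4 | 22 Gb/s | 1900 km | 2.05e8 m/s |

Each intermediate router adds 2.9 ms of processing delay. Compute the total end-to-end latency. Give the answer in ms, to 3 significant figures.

39.7 ms

L = 100 × 8 = 800 bits.
Transmission delays (L/R per hop): 0.000845666, 0.00615385, 2.08877e-05, 3.63636e-05 ms; sum = 0.00705676 ms.
Propagation delays (d/s per hop): 7.31707, 0.153, 14.2857, 9.26829 ms; sum = 31.0241 ms.
Processing at 3 router(s): 3 × 2.9 ms = 8.7 ms.
End-to-end = 39.7 ms.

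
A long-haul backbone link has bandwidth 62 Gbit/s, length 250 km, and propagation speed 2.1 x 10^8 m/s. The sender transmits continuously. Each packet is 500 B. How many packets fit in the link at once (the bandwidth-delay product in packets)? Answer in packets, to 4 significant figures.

18450 packets

Propagation delay = 250000 / 210000000 = 0.00119048 s.
BDP = R × t_prop = 62000000000 × 0.00119048 = 73809500 bits.
In packets of 4000 bits: 18450 packets.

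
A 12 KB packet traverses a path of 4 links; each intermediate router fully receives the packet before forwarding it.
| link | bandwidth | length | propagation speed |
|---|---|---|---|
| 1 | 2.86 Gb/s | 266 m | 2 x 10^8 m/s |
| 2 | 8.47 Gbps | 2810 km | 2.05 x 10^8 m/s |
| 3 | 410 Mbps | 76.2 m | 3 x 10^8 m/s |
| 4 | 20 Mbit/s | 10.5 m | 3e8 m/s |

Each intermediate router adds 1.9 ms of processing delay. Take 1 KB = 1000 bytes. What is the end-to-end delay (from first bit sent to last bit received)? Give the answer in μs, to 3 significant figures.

24500 μs

L = 96000 bits.
Transmission delays (L/R per hop): 33.5664, 11.3341, 234.146, 4800 μs; sum = 5079.05 μs.
Propagation delays (d/s per hop): 1.33, 13707.3, 0.254, 0.035 μs; sum = 13708.9 μs.
Processing at 3 router(s): 3 × 1.9 ms = 5700 μs.
End-to-end = 24500 μs.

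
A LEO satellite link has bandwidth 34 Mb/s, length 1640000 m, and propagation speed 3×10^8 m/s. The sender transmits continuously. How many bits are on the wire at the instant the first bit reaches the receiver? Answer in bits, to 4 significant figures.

185900 bits

Propagation delay = 1640000 / 300000000 = 0.00546667 s.
BDP = R × t_prop = 34000000 × 0.00546667 = 185867 bits.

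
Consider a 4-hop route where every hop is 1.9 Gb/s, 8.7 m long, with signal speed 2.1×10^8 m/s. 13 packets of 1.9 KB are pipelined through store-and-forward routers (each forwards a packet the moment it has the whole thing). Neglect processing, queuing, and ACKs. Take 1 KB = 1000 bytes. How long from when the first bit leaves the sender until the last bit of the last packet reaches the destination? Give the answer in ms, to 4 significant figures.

Per-hop transmission t_tx = L/R = 15200/1900000000 = 0.008 ms.
Per-hop propagation t_prop = 8.7/210000000 = 4.14286e-05 ms.
Pipeline fill: first packet needs 4·t_tx to clear all hops; remaining 12 packets each add one t_tx.
Total = (4+13-1)·t_tx + 4·t_prop = 16·0.008 + 4·4.14286e-05 = 0.1282 ms.

0.1282 ms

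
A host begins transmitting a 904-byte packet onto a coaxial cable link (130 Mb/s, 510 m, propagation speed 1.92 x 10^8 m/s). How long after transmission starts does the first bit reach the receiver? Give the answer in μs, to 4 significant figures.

First bit experiences only propagation delay: d/s = 510/192000000 = 2.656 μs.

2.656 μs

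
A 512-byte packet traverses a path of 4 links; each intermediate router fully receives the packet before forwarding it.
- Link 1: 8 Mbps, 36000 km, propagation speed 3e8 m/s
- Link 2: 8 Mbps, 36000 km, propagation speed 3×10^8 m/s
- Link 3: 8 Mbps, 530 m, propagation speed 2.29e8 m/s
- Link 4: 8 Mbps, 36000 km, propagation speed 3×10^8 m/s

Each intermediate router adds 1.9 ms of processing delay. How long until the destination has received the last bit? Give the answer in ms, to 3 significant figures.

L = 512 × 8 = 4096 bits.
Transmission delay per hop = L/R = 4096/8000000 = 0.512 ms; 4 hops → 2.048 ms.
Propagation delays (d/s per hop): 120, 120, 0.00231441, 120 ms; sum = 360.002 ms.
Processing at 3 router(s): 3 × 1.9 ms = 5.7 ms.
End-to-end = 368 ms.

368 ms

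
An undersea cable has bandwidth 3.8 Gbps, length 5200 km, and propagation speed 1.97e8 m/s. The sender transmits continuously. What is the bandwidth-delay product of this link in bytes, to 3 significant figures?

Propagation delay = 5200000 / 197000000 = 0.0263959 s.
BDP = R × t_prop = 3800000000 × 0.0263959 = 100305000 bits.
In bytes: 100305000/8 = 12500000 bytes.

12500000 bytes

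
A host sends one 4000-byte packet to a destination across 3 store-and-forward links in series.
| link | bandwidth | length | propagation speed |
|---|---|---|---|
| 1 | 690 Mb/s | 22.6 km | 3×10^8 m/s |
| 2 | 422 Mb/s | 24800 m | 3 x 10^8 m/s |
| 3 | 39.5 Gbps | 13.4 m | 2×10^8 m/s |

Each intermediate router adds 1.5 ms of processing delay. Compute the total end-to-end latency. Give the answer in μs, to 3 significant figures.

3280 μs

L = 4000 × 8 = 32000 bits.
Transmission delays (L/R per hop): 46.3768, 75.8294, 0.810127 μs; sum = 123.016 μs.
Propagation delays (d/s per hop): 75.3333, 82.6667, 0.067 μs; sum = 158.067 μs.
Processing at 2 router(s): 2 × 1.5 ms = 3000 μs.
End-to-end = 3280 μs.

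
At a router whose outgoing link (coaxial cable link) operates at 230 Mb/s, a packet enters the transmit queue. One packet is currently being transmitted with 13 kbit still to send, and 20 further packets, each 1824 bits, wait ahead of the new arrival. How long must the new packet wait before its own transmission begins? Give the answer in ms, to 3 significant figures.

0.215 ms

Each queued packet: L/R = 1824/230000000 = 0.00793043 ms.
20 queued → 0.158609 ms.
Plus remaining 13000 bits of current packet: 0.0565217 ms.
Queuing delay = 0.215 ms.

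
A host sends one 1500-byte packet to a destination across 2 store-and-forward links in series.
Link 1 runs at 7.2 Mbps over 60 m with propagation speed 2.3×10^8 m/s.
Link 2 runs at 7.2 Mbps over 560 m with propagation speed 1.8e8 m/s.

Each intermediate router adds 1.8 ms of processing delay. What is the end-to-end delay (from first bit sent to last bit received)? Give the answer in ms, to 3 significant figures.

5.14 ms

L = 1500 × 8 = 12000 bits.
Transmission delay per hop = L/R = 12000/7200000 = 1.66667 ms; 2 hops → 3.33333 ms.
Propagation delays (d/s per hop): 0.00026087, 0.00311111 ms; sum = 0.00337198 ms.
Processing at 1 router(s): 1 × 1.8 ms = 1.8 ms.
End-to-end = 5.14 ms.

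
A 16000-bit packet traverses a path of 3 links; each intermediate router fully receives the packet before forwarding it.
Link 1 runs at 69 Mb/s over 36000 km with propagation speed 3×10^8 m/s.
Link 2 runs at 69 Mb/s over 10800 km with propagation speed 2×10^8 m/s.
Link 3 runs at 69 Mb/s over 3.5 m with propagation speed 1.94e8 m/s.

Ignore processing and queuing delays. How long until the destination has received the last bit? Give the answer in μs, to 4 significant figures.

174700 μs

Transmission delay per hop = L/R = 16000/69000000 = 231.884 μs; 3 hops → 695.652 μs.
Propagation delays (d/s per hop): 120000, 54000, 0.0180412 μs; sum = 174000 μs.
End-to-end = 174700 μs.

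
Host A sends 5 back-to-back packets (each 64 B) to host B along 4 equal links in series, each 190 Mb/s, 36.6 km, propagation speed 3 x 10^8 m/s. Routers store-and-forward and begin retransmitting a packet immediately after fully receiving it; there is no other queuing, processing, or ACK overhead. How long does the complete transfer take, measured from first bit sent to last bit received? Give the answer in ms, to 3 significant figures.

Per-hop transmission t_tx = L/R = 512/190000000 = 0.00269474 ms.
Per-hop propagation t_prop = 36600/300000000 = 0.122 ms.
Pipeline fill: first packet needs 4·t_tx to clear all hops; remaining 4 packets each add one t_tx.
Total = (4+5-1)·t_tx + 4·t_prop = 8·0.00269474 + 4·0.122 = 0.510 ms.

0.510 ms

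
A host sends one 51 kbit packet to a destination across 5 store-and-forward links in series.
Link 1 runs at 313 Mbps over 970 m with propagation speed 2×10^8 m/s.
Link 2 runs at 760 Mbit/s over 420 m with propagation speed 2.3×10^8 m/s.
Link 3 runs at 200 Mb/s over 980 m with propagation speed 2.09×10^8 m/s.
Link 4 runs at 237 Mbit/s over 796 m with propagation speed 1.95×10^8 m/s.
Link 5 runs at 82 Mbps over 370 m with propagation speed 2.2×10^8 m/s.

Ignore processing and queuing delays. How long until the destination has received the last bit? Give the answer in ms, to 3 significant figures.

L = 51000 bits.
Transmission delays (L/R per hop): 0.162939, 0.0671053, 0.255, 0.21519, 0.621951 ms; sum = 1.32219 ms.
Propagation delays (d/s per hop): 0.00485, 0.00182609, 0.004689, 0.00408205, 0.00168182 ms; sum = 0.017129 ms.
End-to-end = 1.34 ms.

1.34 ms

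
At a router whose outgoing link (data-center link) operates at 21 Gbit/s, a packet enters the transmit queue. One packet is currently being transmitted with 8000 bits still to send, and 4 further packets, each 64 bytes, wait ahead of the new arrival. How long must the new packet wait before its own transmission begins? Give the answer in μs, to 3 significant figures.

Each queued packet: L/R = 512/21000000000 = 0.024381 μs.
4 queued → 0.0975238 μs.
Plus remaining 8000 bits of current packet: 0.380952 μs.
Queuing delay = 0.478 μs.

0.478 μs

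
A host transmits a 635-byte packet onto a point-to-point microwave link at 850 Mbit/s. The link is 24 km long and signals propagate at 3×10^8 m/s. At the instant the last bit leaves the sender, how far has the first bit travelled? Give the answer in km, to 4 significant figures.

t_tx = L/R = 5080/850000000 = 5.97647e-06 s.
Distance = s × t_tx = 300000000 × 5.97647e-06 = 1.793 km.

1.793 km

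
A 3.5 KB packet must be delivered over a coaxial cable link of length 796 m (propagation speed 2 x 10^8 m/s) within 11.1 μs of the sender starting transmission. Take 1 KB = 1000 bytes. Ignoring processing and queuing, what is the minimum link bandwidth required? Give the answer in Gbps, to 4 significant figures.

3.933 Gbps

L = 28000 bits.
Propagation delay = 796 / 200000000 = 3.98 μs.
Transmission budget = 11.1 − 3.98 = 7.12 μs.
R ≥ L / t_tx = 28000 bits / 7.12e-06 s = 3.933 Gbps.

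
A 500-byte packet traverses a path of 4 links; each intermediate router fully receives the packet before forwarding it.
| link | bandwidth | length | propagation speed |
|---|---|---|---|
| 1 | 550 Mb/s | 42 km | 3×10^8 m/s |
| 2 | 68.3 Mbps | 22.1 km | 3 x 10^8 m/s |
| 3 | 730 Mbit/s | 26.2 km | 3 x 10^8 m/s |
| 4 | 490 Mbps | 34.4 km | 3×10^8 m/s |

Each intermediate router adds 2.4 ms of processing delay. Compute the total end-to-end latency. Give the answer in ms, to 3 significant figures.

7.70 ms

L = 500 × 8 = 4000 bits.
Transmission delays (L/R per hop): 0.00727273, 0.0585652, 0.00547945, 0.00816327 ms; sum = 0.0794806 ms.
Propagation delays (d/s per hop): 0.14, 0.0736667, 0.0873333, 0.114667 ms; sum = 0.415667 ms.
Processing at 3 router(s): 3 × 2.4 ms = 7.2 ms.
End-to-end = 7.70 ms.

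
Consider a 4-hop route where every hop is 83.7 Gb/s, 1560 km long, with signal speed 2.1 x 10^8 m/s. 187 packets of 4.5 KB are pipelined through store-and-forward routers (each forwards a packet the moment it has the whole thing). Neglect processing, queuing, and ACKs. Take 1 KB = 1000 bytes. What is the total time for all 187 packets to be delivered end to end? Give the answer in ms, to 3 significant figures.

Per-hop transmission t_tx = L/R = 36000/83700000000 = 0.000430108 ms.
Per-hop propagation t_prop = 1560000/210000000 = 7.42857 ms.
Pipeline fill: first packet needs 4·t_tx to clear all hops; remaining 186 packets each add one t_tx.
Total = (4+187-1)·t_tx + 4·t_prop = 190·0.000430108 + 4·7.42857 = 29.8 ms.

29.8 ms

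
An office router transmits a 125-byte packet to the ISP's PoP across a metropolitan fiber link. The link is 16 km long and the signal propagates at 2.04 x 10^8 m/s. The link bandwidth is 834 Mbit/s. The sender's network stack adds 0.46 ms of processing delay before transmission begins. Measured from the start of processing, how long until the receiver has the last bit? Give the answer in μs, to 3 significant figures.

540 μs

L = 125 × 8 = 1000 bits.
Transmission delay = L/R = 1000 / 834000000 = 1.19904 μs.
Propagation delay = d/s = 16000 m / 204000000 m/s = 78.4314 μs.
Plus processing delay 0.46 ms = 460 μs.
Total = 540 μs.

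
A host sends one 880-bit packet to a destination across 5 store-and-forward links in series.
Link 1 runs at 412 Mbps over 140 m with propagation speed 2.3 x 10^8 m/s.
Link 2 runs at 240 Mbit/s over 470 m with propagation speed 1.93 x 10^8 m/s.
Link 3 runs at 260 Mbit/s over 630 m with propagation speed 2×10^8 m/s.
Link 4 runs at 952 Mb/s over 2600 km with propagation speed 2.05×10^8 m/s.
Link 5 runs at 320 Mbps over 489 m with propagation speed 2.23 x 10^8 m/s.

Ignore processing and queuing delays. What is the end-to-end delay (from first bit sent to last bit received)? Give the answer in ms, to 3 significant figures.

Transmission delays (L/R per hop): 0.00213592, 0.00366667, 0.00338462, 0.00092437, 0.00275 ms; sum = 0.0128616 ms.
Propagation delays (d/s per hop): 0.000608696, 0.00243523, 0.00315, 12.6829, 0.00219283 ms; sum = 12.6913 ms.
End-to-end = 12.7 ms.

12.7 ms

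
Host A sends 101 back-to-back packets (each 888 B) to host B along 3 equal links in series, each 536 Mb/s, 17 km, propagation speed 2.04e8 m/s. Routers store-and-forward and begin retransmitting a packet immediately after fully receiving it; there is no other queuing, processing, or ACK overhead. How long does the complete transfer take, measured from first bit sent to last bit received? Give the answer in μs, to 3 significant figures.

Per-hop transmission t_tx = L/R = 7104/536000000 = 13.2537 μs.
Per-hop propagation t_prop = 17000/204000000 = 83.3333 μs.
Pipeline fill: first packet needs 3·t_tx to clear all hops; remaining 100 packets each add one t_tx.
Total = (3+101-1)·t_tx + 3·t_prop = 103·13.2537 + 3·83.3333 = 1620 μs.

1620 μs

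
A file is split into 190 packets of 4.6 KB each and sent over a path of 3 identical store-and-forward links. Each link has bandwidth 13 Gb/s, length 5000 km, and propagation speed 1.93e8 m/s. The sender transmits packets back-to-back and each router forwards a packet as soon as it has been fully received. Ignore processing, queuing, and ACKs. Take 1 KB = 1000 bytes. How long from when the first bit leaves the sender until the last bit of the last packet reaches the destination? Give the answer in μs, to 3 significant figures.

78300 μs

Per-hop transmission t_tx = L/R = 36800/13000000000 = 2.83077 μs.
Per-hop propagation t_prop = 5000000/193000000 = 25906.7 μs.
Pipeline fill: first packet needs 3·t_tx to clear all hops; remaining 189 packets each add one t_tx.
Total = (3+190-1)·t_tx + 3·t_prop = 192·2.83077 + 3·25906.7 = 78300 μs.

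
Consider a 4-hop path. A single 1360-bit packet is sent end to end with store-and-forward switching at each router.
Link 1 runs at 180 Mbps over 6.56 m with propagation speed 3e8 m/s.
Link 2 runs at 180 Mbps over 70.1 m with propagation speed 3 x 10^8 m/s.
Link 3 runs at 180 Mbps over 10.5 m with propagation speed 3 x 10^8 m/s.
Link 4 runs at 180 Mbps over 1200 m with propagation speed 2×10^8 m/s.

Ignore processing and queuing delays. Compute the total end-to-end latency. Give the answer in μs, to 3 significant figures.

36.5 μs

Transmission delay per hop = L/R = 1360/180000000 = 7.55556 μs; 4 hops → 30.2222 μs.
Propagation delays (d/s per hop): 0.0218667, 0.233667, 0.035, 6 μs; sum = 6.29053 μs.
End-to-end = 36.5 μs.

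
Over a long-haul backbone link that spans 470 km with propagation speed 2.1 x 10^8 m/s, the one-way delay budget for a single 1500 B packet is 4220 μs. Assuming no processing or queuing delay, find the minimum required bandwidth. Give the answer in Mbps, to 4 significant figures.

L = 12000 bits.
Propagation delay = 470000 / 210000000 = 2238.1 μs.
Transmission budget = 4220 − 2238.1 = 1981.9 μs.
R ≥ L / t_tx = 12000 bits / 0.0019819 s = 6.055 Mbps.

6.055 Mbps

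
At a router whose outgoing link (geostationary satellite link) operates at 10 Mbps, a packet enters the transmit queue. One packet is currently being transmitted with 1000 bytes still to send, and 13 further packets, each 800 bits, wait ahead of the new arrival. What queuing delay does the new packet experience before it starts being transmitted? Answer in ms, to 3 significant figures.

1.84 ms

Each queued packet: L/R = 800/10000000 = 0.08 ms.
13 queued → 1.04 ms.
Plus remaining 8000 bits of current packet: 0.8 ms.
Queuing delay = 1.84 ms.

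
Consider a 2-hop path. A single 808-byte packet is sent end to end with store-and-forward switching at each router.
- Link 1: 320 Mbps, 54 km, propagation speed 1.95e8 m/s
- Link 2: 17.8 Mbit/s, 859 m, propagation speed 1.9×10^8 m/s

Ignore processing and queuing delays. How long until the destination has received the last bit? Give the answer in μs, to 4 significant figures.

L = 808 × 8 = 6464 bits.
Transmission delays (L/R per hop): 20.2, 363.146 μs; sum = 383.346 μs.
Propagation delays (d/s per hop): 276.923, 4.52105 μs; sum = 281.444 μs.
End-to-end = 664.8 μs.

664.8 μs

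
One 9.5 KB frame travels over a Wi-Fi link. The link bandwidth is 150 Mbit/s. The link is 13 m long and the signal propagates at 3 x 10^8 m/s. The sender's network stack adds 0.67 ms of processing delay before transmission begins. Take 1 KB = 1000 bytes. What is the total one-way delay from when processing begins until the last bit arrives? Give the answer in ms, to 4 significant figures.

L = 76000 bits.
Transmission delay = L/R = 76000 / 150000000 = 0.506667 ms.
Propagation delay = d/s = 13 m / 300000000 m/s = 4.33333e-05 ms.
Plus processing delay 0.67 ms = 0.67 ms.
Total = 1.177 ms.

1.177 ms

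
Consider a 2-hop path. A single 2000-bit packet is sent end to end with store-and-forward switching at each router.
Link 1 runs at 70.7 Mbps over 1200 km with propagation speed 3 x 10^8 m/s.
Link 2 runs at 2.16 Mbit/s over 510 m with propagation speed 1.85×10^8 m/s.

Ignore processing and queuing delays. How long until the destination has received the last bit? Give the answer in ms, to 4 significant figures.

4.957 ms

Transmission delays (L/R per hop): 0.0282885, 0.925926 ms; sum = 0.954214 ms.
Propagation delays (d/s per hop): 4, 0.00275676 ms; sum = 4.00276 ms.
End-to-end = 4.957 ms.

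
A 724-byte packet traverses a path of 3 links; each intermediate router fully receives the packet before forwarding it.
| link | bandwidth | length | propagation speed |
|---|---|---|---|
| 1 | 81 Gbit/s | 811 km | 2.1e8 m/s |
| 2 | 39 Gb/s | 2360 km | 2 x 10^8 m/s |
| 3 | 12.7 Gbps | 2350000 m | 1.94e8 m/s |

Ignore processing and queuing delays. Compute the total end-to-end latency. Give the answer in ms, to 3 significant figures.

L = 724 × 8 = 5792 bits.
Transmission delays (L/R per hop): 7.15062e-05, 0.000148513, 0.000456063 ms; sum = 0.000676082 ms.
Propagation delays (d/s per hop): 3.8619, 11.8, 12.1134 ms; sum = 27.7753 ms.
End-to-end = 27.8 ms.

27.8 ms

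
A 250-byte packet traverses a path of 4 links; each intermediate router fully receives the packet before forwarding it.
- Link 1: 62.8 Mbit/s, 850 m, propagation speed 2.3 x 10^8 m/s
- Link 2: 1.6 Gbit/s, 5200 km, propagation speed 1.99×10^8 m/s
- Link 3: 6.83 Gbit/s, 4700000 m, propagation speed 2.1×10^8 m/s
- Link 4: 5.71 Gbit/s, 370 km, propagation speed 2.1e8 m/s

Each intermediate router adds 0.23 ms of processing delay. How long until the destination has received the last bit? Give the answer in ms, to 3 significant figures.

51.0 ms

L = 250 × 8 = 2000 bits.
Transmission delays (L/R per hop): 0.0318471, 0.00125, 0.000292826, 0.000350263 ms; sum = 0.0337402 ms.
Propagation delays (d/s per hop): 0.00369565, 26.1307, 22.381, 1.7619 ms; sum = 50.2772 ms.
Processing at 3 router(s): 3 × 0.23 ms = 0.69 ms.
End-to-end = 51.0 ms.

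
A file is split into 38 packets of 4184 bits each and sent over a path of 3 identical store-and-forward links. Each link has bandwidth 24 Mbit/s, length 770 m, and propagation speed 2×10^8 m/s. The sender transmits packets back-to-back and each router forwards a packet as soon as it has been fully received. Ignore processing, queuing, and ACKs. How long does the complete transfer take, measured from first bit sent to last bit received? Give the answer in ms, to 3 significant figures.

6.98 ms

Per-hop transmission t_tx = L/R = 4184/24000000 = 0.174333 ms.
Per-hop propagation t_prop = 770/200000000 = 0.00385 ms.
Pipeline fill: first packet needs 3·t_tx to clear all hops; remaining 37 packets each add one t_tx.
Total = (3+38-1)·t_tx + 3·t_prop = 40·0.174333 + 3·0.00385 = 6.98 ms.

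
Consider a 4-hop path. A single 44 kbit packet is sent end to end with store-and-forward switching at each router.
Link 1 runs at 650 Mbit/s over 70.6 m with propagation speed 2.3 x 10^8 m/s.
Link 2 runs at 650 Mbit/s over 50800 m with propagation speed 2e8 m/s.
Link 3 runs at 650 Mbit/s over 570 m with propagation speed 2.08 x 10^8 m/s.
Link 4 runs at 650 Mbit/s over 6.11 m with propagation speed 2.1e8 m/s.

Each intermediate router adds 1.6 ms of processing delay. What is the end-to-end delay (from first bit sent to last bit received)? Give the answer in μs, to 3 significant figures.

5330 μs

L = 44000 bits.
Transmission delay per hop = L/R = 44000/650000000 = 67.6923 μs; 4 hops → 270.769 μs.
Propagation delays (d/s per hop): 0.306957, 254, 2.74038, 0.0290952 μs; sum = 257.076 μs.
Processing at 3 router(s): 3 × 1.6 ms = 4800 μs.
End-to-end = 5330 μs.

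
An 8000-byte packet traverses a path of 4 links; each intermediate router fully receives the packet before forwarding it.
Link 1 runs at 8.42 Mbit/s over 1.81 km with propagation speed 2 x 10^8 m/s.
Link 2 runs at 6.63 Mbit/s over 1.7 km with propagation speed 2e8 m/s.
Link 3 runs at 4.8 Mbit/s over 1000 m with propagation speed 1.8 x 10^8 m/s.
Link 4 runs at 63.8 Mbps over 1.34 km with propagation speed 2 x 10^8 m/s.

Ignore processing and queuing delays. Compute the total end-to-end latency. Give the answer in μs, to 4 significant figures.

31620 μs

L = 8000 × 8 = 64000 bits.
Transmission delays (L/R per hop): 7600.95, 9653.09, 13333.3, 1003.13 μs; sum = 31590.5 μs.
Propagation delays (d/s per hop): 9.05, 8.5, 5.55556, 6.7 μs; sum = 29.8056 μs.
End-to-end = 31620 μs.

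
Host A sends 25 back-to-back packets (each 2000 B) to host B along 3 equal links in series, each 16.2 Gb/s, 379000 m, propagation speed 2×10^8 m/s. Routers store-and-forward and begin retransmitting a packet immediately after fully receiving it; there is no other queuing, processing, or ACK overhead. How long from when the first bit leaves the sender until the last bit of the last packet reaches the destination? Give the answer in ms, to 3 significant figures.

5.71 ms

Per-hop transmission t_tx = L/R = 16000/16200000000 = 0.000987654 ms.
Per-hop propagation t_prop = 379000/200000000 = 1.895 ms.
Pipeline fill: first packet needs 3·t_tx to clear all hops; remaining 24 packets each add one t_tx.
Total = (3+25-1)·t_tx + 3·t_prop = 27·0.000987654 + 3·1.895 = 5.71 ms.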